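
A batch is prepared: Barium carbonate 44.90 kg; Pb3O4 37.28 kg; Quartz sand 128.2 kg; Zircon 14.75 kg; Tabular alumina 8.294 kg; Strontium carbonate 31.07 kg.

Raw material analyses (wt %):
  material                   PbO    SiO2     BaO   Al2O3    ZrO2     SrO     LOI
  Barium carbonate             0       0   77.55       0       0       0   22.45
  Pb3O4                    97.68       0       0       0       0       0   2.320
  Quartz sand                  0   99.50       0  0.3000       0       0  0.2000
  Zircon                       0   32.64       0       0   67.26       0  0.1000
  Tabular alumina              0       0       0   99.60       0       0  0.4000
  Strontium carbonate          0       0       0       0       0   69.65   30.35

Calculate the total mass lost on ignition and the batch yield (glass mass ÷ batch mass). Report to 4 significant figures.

LOI loss = 20.68 kg; glass = 243.8 kg; yield = 92.18%

Rounding to four significant digits extends to every intermediate as shown; all arithmetic holds exact precision in every operation — a single rounding produces every reported value; all derived quantities (the totals, the yield, glass mass, LOI, six oxide percentages) are computed at exact precision using the weight values at 243.8 kg of glass precisely as stated by problem or answer.
Each material's LOI contribution:
  Barium carbonate: 44.90 × 0.2245 = 10.08 kg
  Pb3O4: 37.28 × 0.02320 = 0.8649 kg
  Quartz sand: 128.2 × 0.002000 = 0.2564 kg
  Zircon: 14.75 × 0.001000 = 0.01475 kg
  Tabular alumina: 8.294 × 0.004000 = 0.03318 kg
  Strontium carbonate: 31.07 × 0.3035 = 9.430 kg
Total LOI = 20.68 kg
Glass = batch − LOI = 264.5 − 20.68 = 243.8 kg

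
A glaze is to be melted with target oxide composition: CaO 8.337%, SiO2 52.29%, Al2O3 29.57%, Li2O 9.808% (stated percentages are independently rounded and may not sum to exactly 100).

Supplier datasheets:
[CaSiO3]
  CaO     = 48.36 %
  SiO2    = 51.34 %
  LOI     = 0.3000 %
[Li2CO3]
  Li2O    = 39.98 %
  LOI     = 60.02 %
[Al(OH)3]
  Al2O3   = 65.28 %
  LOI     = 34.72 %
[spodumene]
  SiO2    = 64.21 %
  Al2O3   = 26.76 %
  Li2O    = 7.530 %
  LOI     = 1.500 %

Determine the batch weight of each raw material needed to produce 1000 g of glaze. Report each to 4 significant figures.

Working values are displayed rounded off to 4 significant figures on the page; all arithmetic maintains exact precision through every step — a single rounding yields every reported figure — derived quantities, including the four compositions, totals, ignition loss, yield, net glass mass, are rebuilt from the weighed amounts at 1000 g of glass at full precision as given in the problem or answer text.
Oxide-by-oxide targets in 1000 g glaze:
  CaO: 8.337% × 1000 = 83.37 g
  SiO2: 52.29% × 1000 = 522.9 g
  Al2O3: 29.57% × 1000 = 295.7 g
  Li2O: 9.808% × 1000 = 98.08 g
Per-oxide balance check working from each reported weight, relative to the basis at hand (oxide sums agree with the targets up to rounding of the answer):
  CaO: 172.4·0.4836 = 83.37 g (target 83.37 g)
  SiO2: 172.4·0.5134 + 676.5·0.6421 = 522.9 g (target 522.9 g)
  Al2O3: 175.6·0.6528 + 676.5·0.2676 = 295.7 g (target 295.7 g)
  Li2O: 117.9·0.3998 + 676.5·0.07530 = 98.08 g (target 98.08 g)
The glass-mass cross-check: batch Σ − ignition loss = 1000 g (targets for the oxides total 1000 g; stated basis 1000 g — rounding explains the deltas).
Whole-batch sum: Σ batch = 1142 g; loss to ignition Σ batch·LOI = 142.4 g; the yield ratio, glass ÷ batch: 87.54%.

Batch per 1000 g glaze:
  CaSiO3: 172.4 g
  Li2CO3: 117.9 g
  Al(OH)3: 175.6 g
  spodumene: 676.5 g
Total batch = 1142 g; LOI loss = 142.4 g; yield = 87.54%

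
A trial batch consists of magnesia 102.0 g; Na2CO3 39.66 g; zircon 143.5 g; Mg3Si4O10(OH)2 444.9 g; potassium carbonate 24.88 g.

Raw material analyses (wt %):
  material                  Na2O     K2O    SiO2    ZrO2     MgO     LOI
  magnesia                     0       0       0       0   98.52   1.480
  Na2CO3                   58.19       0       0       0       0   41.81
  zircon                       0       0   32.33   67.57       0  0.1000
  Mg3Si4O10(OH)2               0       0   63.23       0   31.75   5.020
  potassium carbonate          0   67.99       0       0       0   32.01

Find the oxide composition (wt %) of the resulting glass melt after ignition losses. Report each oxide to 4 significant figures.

Glass mass = 706.4 g (batch 754.9 − LOI 48.53).
Composition: Na2O 3.267%, K2O 2.395%, SiO2 46.39%, ZrO2 13.73%, MgO 34.22%

Mid-chain values are printed rounded to four significant figures at each printed step — all arithmetic runs at full float precision in all steps. A single rounding yields every reported value; derived quantities are computed at full precision (five oxide percentages, the yield, totals, LOI, net glass mass) using the weight values at 706.4 g of glass exactly as shown in the problem or answer text.
Per-oxide mass from batch:
  Na2O: 39.66·0.5819 = 23.08 g
  K2O: 24.88·0.6799 = 16.92 g
  SiO2: 143.5·0.3233 + 444.9·0.6323 = 327.7 g
  ZrO2: 143.5·0.6757 = 96.96 g
  MgO: 102.0·0.9852 + 444.9·0.3175 = 241.7 g
LOI: 102.0·0.01480 + 39.66·0.4181 + 143.5·0.001000 + 444.9·0.05020 + 24.88·0.3201 = 48.53 g
Glass mass = batch − LOI = 754.9 − 48.53 = 706.4 g (matching Σ of the oxides)
each wt % is 100 × oxide ÷ glass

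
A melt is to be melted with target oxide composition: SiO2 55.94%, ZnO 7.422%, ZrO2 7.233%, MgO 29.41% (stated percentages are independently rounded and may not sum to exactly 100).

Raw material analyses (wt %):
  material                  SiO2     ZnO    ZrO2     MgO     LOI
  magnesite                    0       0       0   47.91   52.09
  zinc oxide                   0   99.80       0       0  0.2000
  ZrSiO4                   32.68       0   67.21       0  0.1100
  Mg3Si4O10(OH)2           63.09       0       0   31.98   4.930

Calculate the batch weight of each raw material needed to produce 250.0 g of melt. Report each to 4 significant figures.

Batch per 250.0 g melt:
  magnesite: 14.80 g
  zinc oxide: 18.59 g
  ZrSiO4: 26.90 g
  Mg3Si4O10(OH)2: 207.7 g
Total batch = 268.0 g; LOI loss = 18.02 g; yield = 93.28%

Every computation holds exact precision from start to finish — rounding to four significant figures applies to each in-between result as displayed. Every reported value sees exactly one rounding. The derived quantities (the yield, LOI, net glass mass, four oxide percentages, the totals) are recomputed at exact precision starting from the weights at 250.0 g of glass as written in problem or answer.
Oxide-by-oxide targets in 250.0 g melt:
  SiO2: 55.94% × 250.0 = 139.8 g
  ZnO: 7.422% × 250.0 = 18.56 g
  ZrO2: 7.233% × 250.0 = 18.08 g
  MgO: 29.41% × 250.0 = 73.53 g
Sums-versus-targets review working from each reported weight, versus the basis set out (every target is met by its sum once rounding is allowed for):
  SiO2: 26.90·0.3268 + 207.7·0.6309 = 139.8 g (target 139.8 g)
  ZnO: 18.59·0.9980 = 18.55 g (target 18.56 g)
  ZrO2: 26.90·0.6721 = 18.08 g (target 18.08 g)
  MgO: 14.80·0.4791 + 207.7·0.3198 = 73.51 g (target 73.53 g)
Auditing the glass mass value: net batch after ignition = 250.0 g (the Σ of target masses is 250.0 g; basis as stated: 250.0 g — gaps are rounding artifacts).
Batch grand total — Σ batch = 268.0 g; LOI loss = Σ batch·LOI = 18.02 g; the yield ratio, glass ÷ batch: 93.28%.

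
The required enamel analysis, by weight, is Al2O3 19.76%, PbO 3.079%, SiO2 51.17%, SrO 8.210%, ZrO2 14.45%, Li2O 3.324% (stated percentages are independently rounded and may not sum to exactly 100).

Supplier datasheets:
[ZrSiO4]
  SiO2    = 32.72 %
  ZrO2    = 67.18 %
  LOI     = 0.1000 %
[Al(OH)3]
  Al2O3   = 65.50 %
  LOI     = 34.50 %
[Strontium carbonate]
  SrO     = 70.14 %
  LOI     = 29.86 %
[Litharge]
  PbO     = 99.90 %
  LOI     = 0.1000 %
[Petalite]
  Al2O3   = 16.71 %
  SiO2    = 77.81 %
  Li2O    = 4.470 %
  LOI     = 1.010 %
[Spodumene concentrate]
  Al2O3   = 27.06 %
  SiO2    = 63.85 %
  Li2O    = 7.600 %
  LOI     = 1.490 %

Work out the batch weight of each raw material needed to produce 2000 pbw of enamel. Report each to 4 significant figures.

Working values are shown rounded to four significant figures in the working — all arithmetic runs at full float precision at every stage. Every reported number takes exactly one rounding. All derived quantities are rebuilt from the weighed amounts for 2000 pbw of glass at full precision (net glass mass, the six compositions, the yield, LOI, totals) precisely as stated by either problem or answer.
Oxide mass targets, per 2000 pbw enamel:
  Al2O3: 19.76% × 2000 = 395.2 pbw
  PbO: 3.079% × 2000 = 61.58 pbw
  SiO2: 51.17% × 2000 = 1023 pbw
  SrO: 8.210% × 2000 = 164.2 pbw
  ZrO2: 14.45% × 2000 = 289.0 pbw
  Li2O: 3.324% × 2000 = 66.48 pbw
Checking each oxide sum from the weights as reported, relative to the basis at hand (sums match the target masses within answer rounding):
  Al2O3: 232.2·0.6550 + 805.2·0.1671 + 401.2·0.2706 = 395.2 pbw (target 395.2 pbw)
  PbO: 61.64·0.9990 = 61.58 pbw (target 61.58 pbw)
  SiO2: 430.2·0.3272 + 805.2·0.7781 + 401.2·0.6385 = 1023 pbw (target 1023 pbw)
  SrO: 234.1·0.7014 = 164.2 pbw (target 164.2 pbw)
  ZrO2: 430.2·0.6718 = 289.0 pbw (target 289.0 pbw)
  Li2O: 805.2·0.04470 + 401.2·0.07600 = 66.48 pbw (target 66.48 pbw)
Glass mass check: total charge less LOI = 2000 pbw (summing oxide targets gives 2000 pbw; basis as stated: 2000 pbw — any gap is answer rounding).
Adding the batch up: Σ batch = 2165 pbw; ignition loss, Σ(batch × LOI) = 164.6 pbw; yield, glass over the total, = 92.39%.

Batch per 2000 pbw enamel:
  ZrSiO4: 430.2 pbw
  Al(OH)3: 232.2 pbw
  Strontium carbonate: 234.1 pbw
  Litharge: 61.64 pbw
  Petalite: 805.2 pbw
  Spodumene concentrate: 401.2 pbw
Total batch = 2165 pbw; LOI loss = 164.6 pbw; yield = 92.39%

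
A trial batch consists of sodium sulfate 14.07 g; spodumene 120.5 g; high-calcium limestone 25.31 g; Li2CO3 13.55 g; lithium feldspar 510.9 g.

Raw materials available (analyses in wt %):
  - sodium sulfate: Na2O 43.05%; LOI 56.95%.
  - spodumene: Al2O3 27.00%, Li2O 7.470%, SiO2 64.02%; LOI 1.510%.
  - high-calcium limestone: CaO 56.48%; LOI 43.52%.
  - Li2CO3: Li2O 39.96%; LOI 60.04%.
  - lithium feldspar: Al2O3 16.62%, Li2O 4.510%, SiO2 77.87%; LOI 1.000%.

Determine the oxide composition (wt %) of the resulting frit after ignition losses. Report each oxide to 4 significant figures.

Glass mass = 650.2 g (batch 684.3 − LOI 34.09).
Composition: Na2O 0.9315%, Al2O3 18.06%, Li2O 5.761%, CaO 2.198%, SiO2 73.05%

Each numeric step keeps full precision from start to finish; the intermediate values are printed, with 4-significant-figure rounding, in the printout — every reported result receives exactly one rounding — all derived quantities, including totals, ignition loss, glass mass, yield, five oxide percentages, are recomputed starting from the weights for 650.2 g of glass at full float precision, as written in the question or the answer.
What the batch supplies per oxide:
  Na2O: 14.07·0.4305 = 6.057 g
  Al2O3: 120.5·0.2700 + 510.9·0.1662 = 117.4 g
  Li2O: 120.5·0.07470 + 13.55·0.3996 + 510.9·0.04510 = 37.46 g
  CaO: 25.31·0.5648 = 14.30 g
  SiO2: 120.5·0.6402 + 510.9·0.7787 = 475.0 g
LOI: 14.07·0.5695 + 120.5·0.01510 + 25.31·0.4352 + 13.55·0.6004 + 510.9·0.01000 = 34.09 g
batch − LOI leaves glass = 684.3 − 34.09 = 650.2 g (= the summed oxide contributions)
each oxide over glass, ×100, is wt %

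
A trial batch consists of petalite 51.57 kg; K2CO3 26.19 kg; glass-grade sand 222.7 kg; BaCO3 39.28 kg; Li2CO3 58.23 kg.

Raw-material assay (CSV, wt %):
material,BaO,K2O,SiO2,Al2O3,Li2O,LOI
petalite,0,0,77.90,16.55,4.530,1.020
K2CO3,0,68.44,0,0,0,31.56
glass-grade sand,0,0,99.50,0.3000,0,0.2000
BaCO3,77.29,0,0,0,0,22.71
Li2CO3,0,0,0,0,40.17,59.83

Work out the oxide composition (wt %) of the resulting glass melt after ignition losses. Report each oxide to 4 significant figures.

Every computation maintains full precision all the way through; intermediates are printed, rounded to 4 significant digits, at each printed step. Every reported result receives exactly one rounding; all derived quantities are recomputed in full float precision (ignition loss, five oxide percentages, yield, glass mass, the totals) from the weighed amounts at 345.0 kg of glass exactly as shown in problem or answer.
Delivered oxide masses:
  BaO: 39.28·0.7729 = 30.36 kg
  K2O: 26.19·0.6844 = 17.92 kg
  SiO2: 51.57·0.7790 + 222.7·0.9950 = 261.8 kg
  Al2O3: 51.57·0.1655 + 222.7·0.003000 = 9.203 kg
  Li2O: 51.57·0.04530 + 58.23·0.4017 = 25.73 kg
LOI: 51.57·0.01020 + 26.19·0.3156 + 222.7·0.002000 + 39.28·0.2271 + 58.23·0.5983 = 53.00 kg
Resulting glass, batch − LOI: 398.0 − 53.00 = 345.0 kg (the oxide masses sum to this)
percent share: oxide ÷ glass, ×100

Glass mass = 345.0 kg (batch 398.0 − LOI 53.00).
Composition: BaO 8.801%, K2O 5.196%, SiO2 75.88%, Al2O3 2.668%, Li2O 7.458%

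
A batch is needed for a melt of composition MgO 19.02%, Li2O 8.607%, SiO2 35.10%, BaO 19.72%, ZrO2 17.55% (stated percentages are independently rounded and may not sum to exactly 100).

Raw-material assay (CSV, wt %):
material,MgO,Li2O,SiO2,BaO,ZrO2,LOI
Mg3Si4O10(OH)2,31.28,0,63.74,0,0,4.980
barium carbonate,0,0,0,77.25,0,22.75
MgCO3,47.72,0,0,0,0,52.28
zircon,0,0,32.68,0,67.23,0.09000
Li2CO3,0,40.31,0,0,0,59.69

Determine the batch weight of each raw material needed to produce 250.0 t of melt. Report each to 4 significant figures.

Batch per 250.0 t melt:
  Mg3Si4O10(OH)2: 104.2 t
  barium carbonate: 63.82 t
  MgCO3: 31.34 t
  zircon: 65.26 t
  Li2CO3: 53.38 t
Total batch = 318.0 t; LOI loss = 68.01 t; yield = 78.61%

All internal work holds exact precision from first step to last; values along the way are shown, with 4-significant-digit rounding, as written; every reported value is rounded just once — derived quantities are computed from the batch weights for 250.0 t of glass at exact precision (net glass mass, the totals, the five compositions, ignition loss, the yield), as set out in question or answer.
The oxide mass targets at 250.0 t melt:
  MgO: 19.02% × 250.0 = 47.55 t
  Li2O: 8.607% × 250.0 = 21.52 t
  SiO2: 35.10% × 250.0 = 87.75 t
  BaO: 19.72% × 250.0 = 49.30 t
  ZrO2: 17.55% × 250.0 = 43.88 t
Verifying the oxide balance applying the batch weights above, against the basis in use (each sum matches its target mass net of answer rounding effects):
  MgO: 104.2·0.3128 + 31.34·0.4772 = 47.55 t (target 47.55 t)
  Li2O: 53.38·0.4031 = 21.52 t (target 21.52 t)
  SiO2: 104.2·0.6374 + 65.26·0.3268 = 87.74 t (target 87.75 t)
  BaO: 63.82·0.7725 = 49.30 t (target 49.30 t)
  ZrO2: 65.26·0.6723 = 43.87 t (target 43.88 t)
Auditing the glass mass value: total charge less LOI = 250.0 t (per-oxide target masses sum to 250.0 t; with the basis standing at 250.0 t — gaps are rounding artifacts).
Batch grand total — Σ batch = 318.0 t; LOI loss = Σ batch·LOI = 68.01 t; the yield ratio, glass ÷ batch: 78.61%.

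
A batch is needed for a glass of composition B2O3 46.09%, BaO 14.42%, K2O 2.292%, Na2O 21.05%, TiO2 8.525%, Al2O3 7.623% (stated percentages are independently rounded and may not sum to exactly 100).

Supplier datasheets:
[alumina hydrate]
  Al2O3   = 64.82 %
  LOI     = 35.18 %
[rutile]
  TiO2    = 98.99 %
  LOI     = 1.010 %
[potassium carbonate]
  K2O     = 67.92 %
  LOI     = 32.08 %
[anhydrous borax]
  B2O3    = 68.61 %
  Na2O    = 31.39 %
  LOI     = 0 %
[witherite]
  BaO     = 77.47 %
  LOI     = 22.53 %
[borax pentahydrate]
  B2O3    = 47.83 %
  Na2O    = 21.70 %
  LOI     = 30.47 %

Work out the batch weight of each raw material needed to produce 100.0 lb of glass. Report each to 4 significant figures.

Batch per 100.0 lb glass:
  alumina hydrate: 11.76 lb
  rutile: 8.612 lb
  potassium carbonate: 3.375 lb
  anhydrous borax: 53.15 lb
  witherite: 18.61 lb
  borax pentahydrate: 20.12 lb
Total batch = 115.6 lb; LOI loss = 15.63 lb; yield = 86.48%

Mid-chain values are shown, rounded to 4 significant figures, alongside each step. The working math runs at full float precision from start to finish. Every reported figure is rounded a single time; derived quantities, which include totals, net glass mass, LOI, the yield, the six compositions, are computed at full precision, as quoted within either problem or answer, using the weight values at 100.0 lb of glass.
Oxide mass targets, per 100.0 lb glass:
  B2O3: 46.09% × 100.0 = 46.09 lb
  BaO: 14.42% × 100.0 = 14.42 lb
  K2O: 2.292% × 100.0 = 2.292 lb
  Na2O: 21.05% × 100.0 = 21.05 lb
  TiO2: 8.525% × 100.0 = 8.525 lb
  Al2O3: 7.623% × 100.0 = 7.623 lb
Mass-balance tally per oxide using the reported weights, for the quoted basis mass (each sum matches its target mass up to rounding of the answer):
  B2O3: 53.15·0.6861 + 20.12·0.4783 = 46.09 lb (target 46.09 lb)
  BaO: 18.61·0.7747 = 14.42 lb (target 14.42 lb)
  K2O: 3.375·0.6792 = 2.292 lb (target 2.292 lb)
  Na2O: 53.15·0.3139 + 20.12·0.2170 = 21.05 lb (target 21.05 lb)
  TiO2: 8.612·0.9899 = 8.525 lb (target 8.525 lb)
  Al2O3: 11.76·0.6482 = 7.623 lb (target 7.623 lb)
Auditing the glass mass value: the batch minus its LOI: 100.0 lb (the targets, summed, come to 100.0 lb; versus the stated basis of 100.0 lb — any gap is answer rounding).
Total batch = Σ batch = 115.6 lb; ignition loss, Σ(batch × LOI) = 15.63 lb; the yield ratio, glass ÷ batch: 86.48%.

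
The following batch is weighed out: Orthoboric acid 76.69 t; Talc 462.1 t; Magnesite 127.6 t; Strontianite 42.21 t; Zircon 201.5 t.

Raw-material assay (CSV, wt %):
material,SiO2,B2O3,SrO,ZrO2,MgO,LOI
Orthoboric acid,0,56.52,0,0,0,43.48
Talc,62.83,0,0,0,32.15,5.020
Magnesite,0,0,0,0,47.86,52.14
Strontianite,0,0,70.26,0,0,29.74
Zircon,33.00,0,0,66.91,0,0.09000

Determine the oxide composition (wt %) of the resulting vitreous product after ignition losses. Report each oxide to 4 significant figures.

In-progress results appear rounded to 4 significant digits when written out; every computation carries exact precision from first step to last — each reported value receives exactly one rounding; derived quantities, which include LOI, the totals, the five compositions, net glass mass, the yield, are carried at full float precision, as they appear in the question or the answer, using the weight values for 774.3 t of glass.
What the batch supplies per oxide:
  SiO2: 462.1·0.6283 + 201.5·0.3300 = 356.8 t
  B2O3: 76.69·0.5652 = 43.35 t
  SrO: 42.21·0.7026 = 29.66 t
  ZrO2: 201.5·0.6691 = 134.8 t
  MgO: 462.1·0.3215 + 127.6·0.4786 = 209.6 t
LOI: 76.69·0.4348 + 462.1·0.05020 + 127.6·0.5214 + 42.21·0.2974 + 201.5·9.000e-04 = 135.8 t
Glass = total batch minus LOI = 910.1 − 135.8 = 774.3 t (matching Σ of the oxides)
percent by weight: oxide/glass ×100

Glass mass = 774.3 t (batch 910.1 − LOI 135.8).
Composition: SiO2 46.08%, B2O3 5.598%, SrO 3.830%, ZrO2 17.41%, MgO 27.07%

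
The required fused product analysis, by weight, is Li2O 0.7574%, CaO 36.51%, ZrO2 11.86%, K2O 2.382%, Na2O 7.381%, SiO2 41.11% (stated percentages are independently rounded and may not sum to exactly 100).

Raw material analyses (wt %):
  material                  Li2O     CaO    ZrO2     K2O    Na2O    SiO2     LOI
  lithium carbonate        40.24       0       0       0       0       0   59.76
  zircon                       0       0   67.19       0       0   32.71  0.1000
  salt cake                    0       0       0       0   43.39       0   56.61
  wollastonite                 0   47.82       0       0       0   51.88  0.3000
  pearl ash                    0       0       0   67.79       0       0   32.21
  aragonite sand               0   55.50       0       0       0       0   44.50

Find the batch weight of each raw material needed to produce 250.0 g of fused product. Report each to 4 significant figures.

Batch per 250.0 g fused product:
  lithium carbonate: 4.706 g
  zircon: 44.13 g
  salt cake: 42.53 g
  wollastonite: 170.3 g
  pearl ash: 8.784 g
  aragonite sand: 17.74 g
Total batch = 288.2 g; LOI loss = 38.17 g; yield = 86.76%

Mid-chain values appear rounded off to 4 significant digits in the working; the working math maintains full float precision all the way through. Exactly one rounding goes into each reported figure — the derived quantities, including yield, LOI, totals, six oxide percentages, glass mass, are rebuilt using the weight values for 250.0 g of glass in full precision as they appear in the problem or the answer.
Oxide-by-oxide targets in 250.0 g fused product:
  Li2O: 0.7574% × 250.0 = 1.894 g
  CaO: 36.51% × 250.0 = 91.28 g
  ZrO2: 11.86% × 250.0 = 29.65 g
  K2O: 2.382% × 250.0 = 5.955 g
  Na2O: 7.381% × 250.0 = 18.45 g
  SiO2: 41.11% × 250.0 = 102.8 g
A balance pass over the oxides, on the weights just shown, relative to the basis at hand (target by target, the sums agree given rounding of the digits):
  Li2O: 4.706·0.4024 = 1.894 g (target 1.894 g)
  CaO: 170.3·0.4782 + 17.74·0.5550 = 91.28 g (target 91.28 g)
  ZrO2: 44.13·0.6719 = 29.65 g (target 29.65 g)
  K2O: 8.784·0.6779 = 5.955 g (target 5.955 g)
  Na2O: 42.53·0.4339 = 18.45 g (target 18.45 g)
  SiO2: 44.13·0.3271 + 170.3·0.5188 = 102.8 g (target 102.8 g)
Mass balance on the glass: whole batch net of LOI = 250.0 g (the targets, summed, come to 250.0 g; basis as stated: 250.0 g — any gap is answer rounding).
Adding the batch up: Σ batch = 288.2 g; Σ batch·LOI gives LOI loss = 38.17 g; yield: glass divided by total = 86.76%.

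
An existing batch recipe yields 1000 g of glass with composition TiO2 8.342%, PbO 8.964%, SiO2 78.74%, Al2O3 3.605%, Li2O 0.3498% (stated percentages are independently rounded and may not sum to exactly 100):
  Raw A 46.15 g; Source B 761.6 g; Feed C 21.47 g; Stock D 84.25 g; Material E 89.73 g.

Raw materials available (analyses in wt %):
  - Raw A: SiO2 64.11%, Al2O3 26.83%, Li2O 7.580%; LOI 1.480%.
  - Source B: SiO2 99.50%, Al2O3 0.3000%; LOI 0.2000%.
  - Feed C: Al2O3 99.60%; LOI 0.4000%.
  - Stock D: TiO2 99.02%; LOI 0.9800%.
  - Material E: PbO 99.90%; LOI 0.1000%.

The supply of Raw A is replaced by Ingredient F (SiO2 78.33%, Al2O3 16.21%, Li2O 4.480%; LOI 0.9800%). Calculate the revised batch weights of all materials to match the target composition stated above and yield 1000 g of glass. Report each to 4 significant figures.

All arithmetic holds full float precision in all steps; working values appear (rounded to 4 significant digits) as written — every reported value is rounded only once; the derived quantities (net glass mass, totals, ignition loss, yield, the five compositions) are rebuilt in full float precision starting from the weights for 1000 g of glass exactly as shown in the question or the answer.
Oxide mass targets, per 1000 g glass:
  TiO2: 8.342% × 1000 = 83.42 g
  PbO: 8.964% × 1000 = 89.64 g
  SiO2: 78.74% × 1000 = 787.4 g
  Al2O3: 3.605% × 1000 = 36.05 g
  Li2O: 0.3498% × 1000 = 3.498 g
Mass-balance tally per oxide given the weights on record, per the basis as stated (delivered sums recover each target net of answer rounding effects):
  TiO2: 84.25·0.9902 = 83.42 g (target 83.42 g)
  PbO: 89.73·0.9990 = 89.64 g (target 89.64 g)
  SiO2: 78.08·0.7833 + 729.9·0.9950 = 787.4 g (target 787.4 g)
  Al2O3: 78.08·0.1621 + 729.9·0.003000 + 21.29·0.9960 = 36.05 g (target 36.05 g)
  Li2O: 78.08·0.04480 = 3.498 g (target 3.498 g)
The glass-mass cross-check: batch Σ − ignition loss = 1000 g (per-oxide target masses sum to 1000 g; the stated basis being 1000 g — rounding explains the deltas).
Adding the batch up: Σ batch = 1003 g; LOI loss = Σ batch·LOI = 3.226 g; the yield ratio, glass ÷ batch: 99.68%.

Revised batch per 1000 g glass:
  Ingredient F: 78.08 g
  Source B: 729.9 g
  Feed C: 21.29 g
  Stock D: 84.25 g
  Material E: 89.73 g
Total batch = 1003 g; LOI loss = 3.226 g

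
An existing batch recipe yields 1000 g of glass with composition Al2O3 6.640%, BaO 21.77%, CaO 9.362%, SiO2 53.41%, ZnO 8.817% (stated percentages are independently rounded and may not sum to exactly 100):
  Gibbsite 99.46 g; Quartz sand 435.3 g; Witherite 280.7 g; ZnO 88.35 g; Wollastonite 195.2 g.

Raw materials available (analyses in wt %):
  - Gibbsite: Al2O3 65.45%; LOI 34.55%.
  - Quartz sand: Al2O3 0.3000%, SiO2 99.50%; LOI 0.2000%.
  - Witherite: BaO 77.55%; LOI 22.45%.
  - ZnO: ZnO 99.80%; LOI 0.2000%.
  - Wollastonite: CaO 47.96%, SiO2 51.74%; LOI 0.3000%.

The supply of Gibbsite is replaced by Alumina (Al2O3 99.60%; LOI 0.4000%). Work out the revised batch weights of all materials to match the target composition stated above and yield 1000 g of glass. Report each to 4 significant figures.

The working math keeps exact precision at every stage — values along the way appear, rounded to four significant digits, across the worked steps; a single rounding yields every reported number — all derived quantities (the yield, the five compositions, glass mass, ignition loss, the totals) are computed using the weight values on 1000 g of glass at full float precision as set out in the problem or answer text.
Per-oxide target masses for 1000 g glass:
  Al2O3: 6.640% × 1000 = 66.40 g
  BaO: 21.77% × 1000 = 217.7 g
  CaO: 9.362% × 1000 = 93.62 g
  SiO2: 53.41% × 1000 = 534.1 g
  ZnO: 8.817% × 1000 = 88.17 g
Balance tally, oxide-wise, applying the batch weights above, versus the basis set out (sums match the target masses net of answer rounding effects):
  Al2O3: 65.36·0.9960 + 435.3·0.003000 = 66.40 g (target 66.40 g)
  BaO: 280.7·0.7755 = 217.7 g (target 217.7 g)
  CaO: 195.2·0.4796 = 93.62 g (target 93.62 g)
  SiO2: 435.3·0.9950 + 195.2·0.5174 = 534.1 g (target 534.1 g)
  ZnO: 88.35·0.9980 = 88.17 g (target 88.17 g)
Consistency of the glass mass: net batch after ignition = 1000 g (the targets, summed, come to 1000 g; basis as stated: 1000 g — differing by rounding only).
Batch total: Σ batch = 1065 g; loss to ignition Σ batch·LOI = 64.91 g; yield: glass divided by total = 93.90%.

Revised batch per 1000 g glass:
  Alumina: 65.36 g
  Quartz sand: 435.3 g
  Witherite: 280.7 g
  ZnO: 88.35 g
  Wollastonite: 195.2 g
Total batch = 1065 g; LOI loss = 64.91 g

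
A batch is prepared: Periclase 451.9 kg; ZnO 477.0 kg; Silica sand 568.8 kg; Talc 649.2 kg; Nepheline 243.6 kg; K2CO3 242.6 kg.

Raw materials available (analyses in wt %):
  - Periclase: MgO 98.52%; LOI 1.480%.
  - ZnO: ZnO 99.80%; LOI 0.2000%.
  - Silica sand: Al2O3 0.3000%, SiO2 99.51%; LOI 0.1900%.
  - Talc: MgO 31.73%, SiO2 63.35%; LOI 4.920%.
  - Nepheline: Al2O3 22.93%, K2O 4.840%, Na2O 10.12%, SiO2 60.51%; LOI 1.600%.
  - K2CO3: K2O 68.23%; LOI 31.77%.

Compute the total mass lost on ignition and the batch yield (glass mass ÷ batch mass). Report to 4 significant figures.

LOI loss = 121.6 kg; glass = 2511 kg; yield = 95.38%

In-progress results are shown, with 4-significant-digit rounding, alongside each step — the working math holds full precision at every stage; each reported value takes just one rounding — the derived quantities are rebuilt starting from the weights at 2511 kg of glass in full precision (ignition loss, totals, yield, net glass mass, the six compositions) as they appear in the problem or answer text.
Material-by-material LOI:
  Periclase: 451.9 × 0.01480 = 6.688 kg
  ZnO: 477.0 × 0.002000 = 0.9540 kg
  Silica sand: 568.8 × 0.001900 = 1.081 kg
  Talc: 649.2 × 0.04920 = 31.94 kg
  Nepheline: 243.6 × 0.01600 = 3.898 kg
  K2CO3: 242.6 × 0.3177 = 77.07 kg
Total LOI = 121.6 kg
Glass = batch − LOI = 2633 − 121.6 = 2511 kg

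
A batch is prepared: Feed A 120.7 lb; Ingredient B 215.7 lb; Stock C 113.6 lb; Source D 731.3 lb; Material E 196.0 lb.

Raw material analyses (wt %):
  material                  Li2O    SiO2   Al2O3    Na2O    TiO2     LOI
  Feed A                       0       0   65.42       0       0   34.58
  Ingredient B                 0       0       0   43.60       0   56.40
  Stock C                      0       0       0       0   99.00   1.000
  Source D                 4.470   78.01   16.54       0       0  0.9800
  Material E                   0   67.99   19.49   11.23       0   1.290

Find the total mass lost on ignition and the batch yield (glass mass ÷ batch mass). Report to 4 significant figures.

Mid-chain values are printed, rounded to 4 significant figures, in the working — each numeric step keeps exact precision end to end — every reported number takes exactly one rounding. All derived quantities (glass mass, the yield, ignition loss, the totals, the five compositions) are rebuilt in full precision from the batch weights per 1203 lb of glass, precisely as stated by question or answer.
Per-material ignition loss:
  Feed A: 120.7 × 0.3458 = 41.74 lb
  Ingredient B: 215.7 × 0.5640 = 121.7 lb
  Stock C: 113.6 × 0.01000 = 1.136 lb
  Source D: 731.3 × 0.009800 = 7.167 lb
  Material E: 196.0 × 0.01290 = 2.528 lb
Total LOI = 174.2 lb
Glass = batch − LOI = 1377 − 174.2 = 1203 lb

LOI loss = 174.2 lb; glass = 1203 lb; yield = 87.35%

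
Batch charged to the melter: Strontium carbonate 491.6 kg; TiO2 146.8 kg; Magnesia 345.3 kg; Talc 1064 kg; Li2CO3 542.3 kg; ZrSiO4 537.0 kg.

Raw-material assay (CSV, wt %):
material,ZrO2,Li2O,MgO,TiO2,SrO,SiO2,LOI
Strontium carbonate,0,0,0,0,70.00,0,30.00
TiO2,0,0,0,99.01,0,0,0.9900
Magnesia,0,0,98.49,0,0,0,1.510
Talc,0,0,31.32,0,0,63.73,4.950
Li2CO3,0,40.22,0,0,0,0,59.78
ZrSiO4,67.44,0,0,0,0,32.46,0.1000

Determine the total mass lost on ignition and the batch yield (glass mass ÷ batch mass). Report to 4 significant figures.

Intermediates are printed rounded off to 4 significant figures in the printout; the whole derivation carries full float precision in every operation. Every reported result is rounded exactly once; all derived quantities, including LOI, yield, net glass mass, the six compositions, the totals, are computed using the weight values per 2595 kg of glass in full precision, as set out in either problem or answer.
LOI of each material in turn:
  Strontium carbonate: 491.6 × 0.3000 = 147.5 kg
  TiO2: 146.8 × 0.009900 = 1.453 kg
  Magnesia: 345.3 × 0.01510 = 5.214 kg
  Talc: 1064 × 0.04950 = 52.67 kg
  Li2CO3: 542.3 × 0.5978 = 324.2 kg
  ZrSiO4: 537.0 × 0.001000 = 0.5370 kg
Total LOI = 531.5 kg
Glass = batch − LOI = 3127 − 531.5 = 2595 kg

LOI loss = 531.5 kg; glass = 2595 kg; yield = 83.00%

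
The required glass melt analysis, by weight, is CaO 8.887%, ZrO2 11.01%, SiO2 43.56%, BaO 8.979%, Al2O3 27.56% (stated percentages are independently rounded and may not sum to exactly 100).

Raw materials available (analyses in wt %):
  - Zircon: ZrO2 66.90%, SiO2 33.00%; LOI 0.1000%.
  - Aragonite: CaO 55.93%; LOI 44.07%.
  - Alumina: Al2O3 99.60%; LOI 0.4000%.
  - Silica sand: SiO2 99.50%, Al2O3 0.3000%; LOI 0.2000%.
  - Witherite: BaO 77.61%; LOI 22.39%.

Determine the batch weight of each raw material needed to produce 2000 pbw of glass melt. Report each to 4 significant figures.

Batch per 2000 pbw glass melt:
  Zircon: 329.1 pbw
  Aragonite: 317.8 pbw
  Alumina: 551.1 pbw
  Silica sand: 766.4 pbw
  Witherite: 231.4 pbw
Total batch = 2196 pbw; LOI loss = 195.9 pbw; yield = 91.08%

In-progress results are printed, with 4-significant-figure rounding, across the worked steps; exact precision is held through the solve — each reported result takes just one rounding — the derived quantities, including yield, the totals, glass mass, the five compositions, LOI, are computed starting from the weights for 2000 pbw of glass in full precision precisely as stated by problem or answer.
The oxide mass targets at 2000 pbw glass melt:
  CaO: 8.887% × 2000 = 177.7 pbw
  ZrO2: 11.01% × 2000 = 220.2 pbw
  SiO2: 43.56% × 2000 = 871.2 pbw
  BaO: 8.979% × 2000 = 179.6 pbw
  Al2O3: 27.56% × 2000 = 551.2 pbw
A balance pass over the oxides, applying the batch weights above, versus the basis set out (delivered sums recover each target net of answer rounding effects):
  CaO: 317.8·0.5593 = 177.7 pbw (target 177.7 pbw)
  ZrO2: 329.1·0.6690 = 220.2 pbw (target 220.2 pbw)
  SiO2: 329.1·0.3300 + 766.4·0.9950 = 871.2 pbw (target 871.2 pbw)
  BaO: 231.4·0.7761 = 179.6 pbw (target 179.6 pbw)
  Al2O3: 551.1·0.9960 + 766.4·0.003000 = 551.2 pbw (target 551.2 pbw)
Glass mass check: batch total minus LOI = 2000 pbw (the Σ of target masses is 2000 pbw; the stated basis being 2000 pbw — rounding explains the deltas).
Total batch = Σ batch = 2196 pbw; LOI removed, Σ of batch·LOI: 195.9 pbw; as yield: glass ÷ batch → 91.08%.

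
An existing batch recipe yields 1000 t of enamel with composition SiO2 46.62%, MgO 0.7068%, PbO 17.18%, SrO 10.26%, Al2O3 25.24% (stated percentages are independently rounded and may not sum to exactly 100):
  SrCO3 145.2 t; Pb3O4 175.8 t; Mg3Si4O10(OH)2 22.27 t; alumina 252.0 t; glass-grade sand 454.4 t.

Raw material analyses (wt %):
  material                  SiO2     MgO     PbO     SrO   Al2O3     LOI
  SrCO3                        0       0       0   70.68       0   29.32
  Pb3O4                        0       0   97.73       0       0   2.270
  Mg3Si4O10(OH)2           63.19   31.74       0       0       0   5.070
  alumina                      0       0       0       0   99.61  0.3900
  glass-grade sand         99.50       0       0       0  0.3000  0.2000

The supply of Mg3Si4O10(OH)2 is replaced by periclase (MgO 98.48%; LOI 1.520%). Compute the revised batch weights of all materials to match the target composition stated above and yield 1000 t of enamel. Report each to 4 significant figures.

The whole derivation holds full float precision in all steps. Working values are printed (rounded to four significant digits) as written — each reported value takes just one rounding. All derived quantities, including glass mass, the totals, the yield, ignition loss, the five compositions, are carried using the weight values on 1000 t of glass at full float precision precisely as stated by the problem or answer text.
Per-oxide target masses for 1000 t enamel:
  SiO2: 46.62% × 1000 = 466.2 t
  MgO: 0.7068% × 1000 = 7.068 t
  PbO: 17.18% × 1000 = 171.8 t
  SrO: 10.26% × 1000 = 102.6 t
  Al2O3: 25.24% × 1000 = 252.4 t
Oxide-by-oxide audit with the batch weights as given, under the basis named above (sum by sum, the targets are met inside rounding margins):
  SiO2: 468.5·0.9950 = 466.2 t (target 466.2 t)
  MgO: 7.177·0.9848 = 7.068 t (target 7.068 t)
  PbO: 175.8·0.9773 = 171.8 t (target 171.8 t)
  SrO: 145.2·0.7068 = 102.6 t (target 102.6 t)
  Al2O3: 252.0·0.9961 + 468.5·0.003000 = 252.4 t (target 252.4 t)
Glass-mass closure: Σ batch − LOI loss = 1000 t (the Σ of target masses is 1000 t; with the basis standing at 1000 t — deltas are rounding alone).
Summing the batch: Σ batch = 1049 t; LOI removed, Σ of batch·LOI: 48.59 t; as yield: glass ÷ batch → 95.37%.

Revised batch per 1000 t enamel:
  SrCO3: 145.2 t
  Pb3O4: 175.8 t
  periclase: 7.177 t
  alumina: 252.0 t
  glass-grade sand: 468.5 t
Total batch = 1049 t; LOI loss = 48.59 t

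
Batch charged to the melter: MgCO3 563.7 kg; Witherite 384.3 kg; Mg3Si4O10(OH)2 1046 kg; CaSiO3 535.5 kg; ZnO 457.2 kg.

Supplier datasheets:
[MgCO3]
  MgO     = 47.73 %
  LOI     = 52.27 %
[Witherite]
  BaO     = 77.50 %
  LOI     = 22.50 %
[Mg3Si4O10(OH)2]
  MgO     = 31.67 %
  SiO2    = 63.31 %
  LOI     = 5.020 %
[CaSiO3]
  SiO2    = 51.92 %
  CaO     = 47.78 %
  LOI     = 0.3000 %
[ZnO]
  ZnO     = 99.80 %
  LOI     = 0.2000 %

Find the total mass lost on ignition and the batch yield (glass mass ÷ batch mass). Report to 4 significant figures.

LOI loss = 436.1 kg; glass = 2551 kg; yield = 85.40%

Intermediates appear (rounded to four significant figures) in the working. All internal work holds full precision at every stage. Exactly one rounding lands on each reported figure. Derived quantities (five oxide percentages, glass mass, totals, yield, ignition loss) are carried in exact precision starting from the weights on 2551 kg of glass, exactly as printed in the problem or answer text.
LOI of each material in turn:
  MgCO3: 563.7 × 0.5227 = 294.6 kg
  Witherite: 384.3 × 0.2250 = 86.47 kg
  Mg3Si4O10(OH)2: 1046 × 0.05020 = 52.51 kg
  CaSiO3: 535.5 × 0.003000 = 1.607 kg
  ZnO: 457.2 × 0.002000 = 0.9144 kg
Total LOI = 436.1 kg
Glass = batch − LOI = 2987 − 436.1 = 2551 kg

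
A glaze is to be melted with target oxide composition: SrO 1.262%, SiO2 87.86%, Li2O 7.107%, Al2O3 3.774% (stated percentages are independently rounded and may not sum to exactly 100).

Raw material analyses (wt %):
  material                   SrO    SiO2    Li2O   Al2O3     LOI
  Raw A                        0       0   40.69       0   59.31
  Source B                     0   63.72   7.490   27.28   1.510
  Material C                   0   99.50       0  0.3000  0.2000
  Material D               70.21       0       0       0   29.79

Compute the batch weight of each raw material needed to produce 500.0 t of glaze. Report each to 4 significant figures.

Mid-chain values appear rounded off to 4 significant digits in the working — the whole derivation maintains exact precision end to end. Each reported figure sees exactly one rounding — the derived quantities (the yield, the four compositions, glass mass, totals, ignition loss) are rebuilt in exact precision starting from the weights per 500.0 t of glass as given in problem or answer.
Oxide-by-oxide targets in 500.0 t glaze:
  SrO: 1.262% × 500.0 = 6.310 t
  SiO2: 87.86% × 500.0 = 439.3 t
  Li2O: 7.107% × 500.0 = 35.53 t
  Al2O3: 3.774% × 500.0 = 18.87 t
Oxide-by-oxide audit given the weights on record, for the quoted basis mass (target by target, the sums agree modulo rounding of the values):
  SrO: 8.987·0.7021 = 6.310 t (target 6.310 t)
  SiO2: 64.77·0.6372 + 400.0·0.9950 = 439.3 t (target 439.3 t)
  Li2O: 75.41·0.4069 + 64.77·0.07490 = 35.54 t (target 35.53 t)
  Al2O3: 64.77·0.2728 + 400.0·0.003000 = 18.87 t (target 18.87 t)
Consistency of the glass mass: total batch − LOI = 500.0 t (summing oxide targets gives 500.0 t; stated basis 500.0 t — differing by rounding only).
Summing the batch: Σ batch = 549.2 t; LOI loss = Σ batch·LOI = 49.18 t; the yield ratio, glass ÷ batch: 91.04%.

Batch per 500.0 t glaze:
  Raw A: 75.41 t
  Source B: 64.77 t
  Material C: 400.0 t
  Material D: 8.987 t
Total batch = 549.2 t; LOI loss = 49.18 t; yield = 91.04%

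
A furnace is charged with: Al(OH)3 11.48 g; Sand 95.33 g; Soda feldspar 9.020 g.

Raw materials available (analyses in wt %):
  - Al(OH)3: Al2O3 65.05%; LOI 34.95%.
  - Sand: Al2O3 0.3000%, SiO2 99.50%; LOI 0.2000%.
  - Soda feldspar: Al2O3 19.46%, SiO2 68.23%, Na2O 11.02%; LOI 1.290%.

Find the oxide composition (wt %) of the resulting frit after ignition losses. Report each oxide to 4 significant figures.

Glass mass = 111.5 g (batch 115.8 − LOI 4.319).
Composition: Al2O3 8.527%, SiO2 90.58%, Na2O 0.8914%

Every computation keeps exact precision from start to finish; mid-chain values are shown, rounded to four significant digits, when written out. Each reported value carries a single rounding — all derived quantities (glass mass, the three compositions, LOI, totals, the yield) are computed at full precision from the weighed amounts for 111.5 g of glass as given in the problem or answer text.
Oxide masses out of the charge:
  Al2O3: 11.48·0.6505 + 95.33·0.003000 + 9.020·0.1946 = 9.509 g
  SiO2: 95.33·0.9950 + 9.020·0.6823 = 101.0 g
  Na2O: 9.020·0.1102 = 0.9940 g
LOI: 11.48·0.3495 + 95.33·0.002000 + 9.020·0.01290 = 4.319 g
Net of LOI, the glass mass = 115.8 − 4.319 = 111.5 g (= the summed oxide contributions)
each wt % is 100 × oxide ÷ glass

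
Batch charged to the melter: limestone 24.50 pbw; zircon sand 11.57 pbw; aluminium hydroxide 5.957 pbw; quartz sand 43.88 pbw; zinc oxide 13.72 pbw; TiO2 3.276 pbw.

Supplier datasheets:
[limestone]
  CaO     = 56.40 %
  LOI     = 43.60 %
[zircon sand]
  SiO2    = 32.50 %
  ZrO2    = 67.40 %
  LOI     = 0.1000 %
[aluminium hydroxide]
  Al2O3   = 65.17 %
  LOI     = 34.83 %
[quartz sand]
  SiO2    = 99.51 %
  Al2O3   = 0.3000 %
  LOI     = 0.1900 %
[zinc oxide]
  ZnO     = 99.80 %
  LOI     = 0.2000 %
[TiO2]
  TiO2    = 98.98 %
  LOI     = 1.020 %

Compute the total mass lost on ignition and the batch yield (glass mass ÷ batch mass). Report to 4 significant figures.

Rounding to four significant figures extends to each working value as shown; each numeric step keeps full precision end to end. Each reported number carries a single rounding; the derived quantities (six oxide percentages, totals, LOI, the yield, glass mass) are re-derived using the weight values per 89.99 pbw of glass at full precision, exactly as printed in question or answer.
Per-material ignition loss:
  limestone: 24.50 × 0.4360 = 10.68 pbw
  zircon sand: 11.57 × 0.001000 = 0.01157 pbw
  aluminium hydroxide: 5.957 × 0.3483 = 2.075 pbw
  quartz sand: 43.88 × 0.001900 = 0.08337 pbw
  zinc oxide: 13.72 × 0.002000 = 0.02744 pbw
  TiO2: 3.276 × 0.01020 = 0.03342 pbw
Total LOI = 12.91 pbw
Glass = batch − LOI = 102.9 − 12.91 = 89.99 pbw

LOI loss = 12.91 pbw; glass = 89.99 pbw; yield = 87.45%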